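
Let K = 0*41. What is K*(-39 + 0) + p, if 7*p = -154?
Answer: -22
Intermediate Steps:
p = -22 (p = (1/7)*(-154) = -22)
K = 0
K*(-39 + 0) + p = 0*(-39 + 0) - 22 = 0*(-39) - 22 = 0 - 22 = -22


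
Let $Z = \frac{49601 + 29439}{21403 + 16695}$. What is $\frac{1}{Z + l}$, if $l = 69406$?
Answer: $\frac{19049}{1322154414} \approx 1.4408 \cdot 10^{-5}$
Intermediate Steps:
$Z = \frac{39520}{19049}$ ($Z = \frac{79040}{38098} = 79040 \cdot \frac{1}{38098} = \frac{39520}{19049} \approx 2.0746$)
$\frac{1}{Z + l} = \frac{1}{\frac{39520}{19049} + 69406} = \frac{1}{\frac{1322154414}{19049}} = \frac{19049}{1322154414}$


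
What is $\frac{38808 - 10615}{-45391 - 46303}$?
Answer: $- \frac{28193}{91694} \approx -0.30747$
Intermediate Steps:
$\frac{38808 - 10615}{-45391 - 46303} = \frac{28193}{-91694} = 28193 \left(- \frac{1}{91694}\right) = - \frac{28193}{91694}$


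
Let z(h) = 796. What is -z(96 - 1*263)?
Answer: -796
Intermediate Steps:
-z(96 - 1*263) = -1*796 = -796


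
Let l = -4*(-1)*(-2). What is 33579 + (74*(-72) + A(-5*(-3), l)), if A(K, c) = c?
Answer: 28243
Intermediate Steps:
l = -8 (l = 4*(-2) = -8)
33579 + (74*(-72) + A(-5*(-3), l)) = 33579 + (74*(-72) - 8) = 33579 + (-5328 - 8) = 33579 - 5336 = 28243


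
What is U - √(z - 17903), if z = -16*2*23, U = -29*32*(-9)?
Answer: 8352 - 3*I*√2071 ≈ 8352.0 - 136.52*I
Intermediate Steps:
U = 8352 (U = -928*(-9) = 8352)
z = -736 (z = -32*23 = -736)
U - √(z - 17903) = 8352 - √(-736 - 17903) = 8352 - √(-18639) = 8352 - 3*I*√2071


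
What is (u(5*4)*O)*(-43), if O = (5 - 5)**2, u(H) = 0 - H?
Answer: 0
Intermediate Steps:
u(H) = -H
O = 0 (O = 0**2 = 0)
(u(5*4)*O)*(-43) = (-5*4*0)*(-43) = (-1*20*0)*(-43) = -20*0*(-43) = 0*(-43) = 0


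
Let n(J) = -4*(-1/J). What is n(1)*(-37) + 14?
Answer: -134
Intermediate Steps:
n(J) = 4/J (n(J) = -(-4)/J = 4/J)
n(1)*(-37) + 14 = (4/1)*(-37) + 14 = (4*1)*(-37) + 14 = 4*(-37) + 14 = -148 + 14 = -134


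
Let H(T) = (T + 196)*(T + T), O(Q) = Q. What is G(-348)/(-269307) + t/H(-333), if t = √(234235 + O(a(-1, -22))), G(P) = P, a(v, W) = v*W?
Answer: 116/89769 + √234257/91242 ≈ 0.0065968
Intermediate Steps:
a(v, W) = W*v
H(T) = 2*T*(196 + T) (H(T) = (196 + T)*(2*T) = 2*T*(196 + T))
t = √234257 (t = √(234235 - 22*(-1)) = √(234235 + 22) = √234257 ≈ 484.00)
G(-348)/(-269307) + t/H(-333) = -348/(-269307) + √234257/((2*(-333)*(196 - 333))) = -348*(-1/269307) + √234257/((2*(-333)*(-137))) = 116/89769 + √234257/91242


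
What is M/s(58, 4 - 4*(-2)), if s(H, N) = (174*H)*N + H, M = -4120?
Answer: -2060/60581 ≈ -0.034004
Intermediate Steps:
s(H, N) = H + 174*H*N (s(H, N) = 174*H*N + H = H + 174*H*N)
M/s(58, 4 - 4*(-2)) = -4120*1/(58*(1 + 174*(4 - 4*(-2)))) = -4120*1/(58*(1 + 174*(4 + 8))) = -4120*1/(58*(1 + 174*12)) = -4120*1/(58*(1 + 2088)) = -4120/(58*2089) = -4120/121162 = -4120*1/121162 = -2060/60581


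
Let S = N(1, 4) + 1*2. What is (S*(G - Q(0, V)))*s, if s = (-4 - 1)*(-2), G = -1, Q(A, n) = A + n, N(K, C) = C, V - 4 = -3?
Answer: -120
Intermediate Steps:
V = 1 (V = 4 - 3 = 1)
S = 6 (S = 4 + 1*2 = 4 + 2 = 6)
s = 10 (s = -5*(-2) = 10)
(S*(G - Q(0, V)))*s = (6*(-1 - (0 + 1)))*10 = (6*(-1 - 1*1))*10 = (6*(-1 - 1))*10 = (6*(-2))*10 = -12*10 = -120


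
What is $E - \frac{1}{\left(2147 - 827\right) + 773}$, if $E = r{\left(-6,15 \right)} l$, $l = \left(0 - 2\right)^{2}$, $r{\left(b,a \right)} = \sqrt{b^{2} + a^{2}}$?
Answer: $- \frac{1}{2093} + 12 \sqrt{29} \approx 64.621$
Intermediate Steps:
$r{\left(b,a \right)} = \sqrt{a^{2} + b^{2}}$
$l = 4$ ($l = \left(-2\right)^{2} = 4$)
$E = 12 \sqrt{29}$ ($E = \sqrt{15^{2} + \left(-6\right)^{2}} \cdot 4 = \sqrt{225 + 36} \cdot 4 = \sqrt{261} \cdot 4 = 3 \sqrt{29} \cdot 4 = 12 \sqrt{29} \approx 64.622$)
$E - \frac{1}{\left(2147 - 827\right) + 773} = 12 \sqrt{29} - \frac{1}{\left(2147 - 827\right) + 773} = 12 \sqrt{29} - \frac{1}{1320 + 773} = 12 \sqrt{29} - \frac{1}{2093} = - \frac{1}{2093} + 12 \sqrt{29}$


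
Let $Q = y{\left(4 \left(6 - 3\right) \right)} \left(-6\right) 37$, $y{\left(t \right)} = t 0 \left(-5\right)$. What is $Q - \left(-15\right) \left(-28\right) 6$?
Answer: $-2520$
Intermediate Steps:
$y{\left(t \right)} = 0$ ($y{\left(t \right)} = 0 \left(-5\right) = 0$)
$Q = 0$ ($Q = 0 \left(-6\right) 37 = 0 \cdot 37 = 0$)
$Q - \left(-15\right) \left(-28\right) 6 = 0 - \left(-15\right) \left(-28\right) 6 = 0 - 420 \cdot 6 = 0 - 2520 = -2520$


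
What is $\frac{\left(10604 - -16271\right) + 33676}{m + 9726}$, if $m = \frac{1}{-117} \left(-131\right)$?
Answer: $\frac{7084467}{1138073} \approx 6.225$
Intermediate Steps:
$m = \frac{131}{117}$ ($m = \left(- \frac{1}{117}\right) \left(-131\right) = \frac{131}{117} \approx 1.1197$)
$\frac{\left(10604 - -16271\right) + 33676}{m + 9726} = \frac{\left(10604 - -16271\right) + 33676}{\frac{131}{117} + 9726} = \frac{\left(10604 + 16271\right) + 33676}{\frac{1138073}{117}} = \left(26875 + 33676\right) \frac{117}{1138073} = 60551 \cdot \frac{117}{1138073} = \frac{7084467}{1138073}$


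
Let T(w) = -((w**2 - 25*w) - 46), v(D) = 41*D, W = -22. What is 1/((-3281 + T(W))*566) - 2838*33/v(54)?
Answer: -4190589895/99066414 ≈ -42.301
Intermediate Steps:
T(w) = 46 - w**2 + 25*w (T(w) = -(-46 + w**2 - 25*w) = 46 - w**2 + 25*w)
1/((-3281 + T(W))*566) - 2838*33/v(54) = 1/((-3281 + (46 - 1*(-22)**2 + 25*(-22)))*566) - 2838/((41*54)/33) = (1/566)/(-3281 + (46 - 1*484 - 550)) - 2838/(2214*(1/33)) = (1/566)/(-3281 + (46 - 484 - 550)) - 2838/738/11 = (1/566)/(-3281 - 988) - 2838*11/738 = (1/566)/(-4269) - 5203/123 = -1/4269*1/566 - 5203/123 = -1/2416254 - 5203/123 = -4190589895/99066414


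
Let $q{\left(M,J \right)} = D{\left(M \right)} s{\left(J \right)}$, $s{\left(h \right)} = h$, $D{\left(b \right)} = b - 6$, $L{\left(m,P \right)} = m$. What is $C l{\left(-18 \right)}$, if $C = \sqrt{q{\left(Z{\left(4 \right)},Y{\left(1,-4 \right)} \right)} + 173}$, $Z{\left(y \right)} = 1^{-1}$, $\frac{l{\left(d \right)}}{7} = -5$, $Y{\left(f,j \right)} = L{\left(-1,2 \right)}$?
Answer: $- 35 \sqrt{178} \approx -466.96$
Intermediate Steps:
$Y{\left(f,j \right)} = -1$
$l{\left(d \right)} = -35$ ($l{\left(d \right)} = 7 \left(-5\right) = -35$)
$D{\left(b \right)} = -6 + b$ ($D{\left(b \right)} = b - 6 = -6 + b$)
$Z{\left(y \right)} = 1$
$q{\left(M,J \right)} = J \left(-6 + M\right)$ ($q{\left(M,J \right)} = \left(-6 + M\right) J = J \left(-6 + M\right)$)
$C = \sqrt{178}$ ($C = \sqrt{- (-6 + 1) + 173} = \sqrt{\left(-1\right) \left(-5\right) + 173} = \sqrt{5 + 173} = \sqrt{178} \approx 13.342$)
$C l{\left(-18 \right)} = \sqrt{178} \left(-35\right) = - 35 \sqrt{178}$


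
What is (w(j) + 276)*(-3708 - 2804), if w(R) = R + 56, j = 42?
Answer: -2435488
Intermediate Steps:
w(R) = 56 + R
(w(j) + 276)*(-3708 - 2804) = ((56 + 42) + 276)*(-3708 - 2804) = (98 + 276)*(-6512) = 374*(-6512) = -2435488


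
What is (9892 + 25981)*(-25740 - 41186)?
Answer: -2400836398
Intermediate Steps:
(9892 + 25981)*(-25740 - 41186) = 35873*(-66926) = -2400836398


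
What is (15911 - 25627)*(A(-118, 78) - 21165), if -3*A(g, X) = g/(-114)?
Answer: 35164866184/171 ≈ 2.0564e+8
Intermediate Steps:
A(g, X) = g/342 (A(g, X) = -g/(3*(-114)) = -g*(-1)/(3*114) = -(-1)*g/342 = g/342)
(15911 - 25627)*(A(-118, 78) - 21165) = (15911 - 25627)*((1/342)*(-118) - 21165) = -9716*(-59/171 - 21165) = -9716*(-3619274/171) = 35164866184/171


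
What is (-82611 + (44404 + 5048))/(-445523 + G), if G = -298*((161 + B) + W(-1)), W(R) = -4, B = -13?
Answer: 33159/488435 ≈ 0.067888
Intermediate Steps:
G = -42912 (G = -298*((161 - 13) - 4) = -298*(148 - 4) = -298*144 = -42912)
(-82611 + (44404 + 5048))/(-445523 + G) = (-82611 + (44404 + 5048))/(-445523 - 42912) = (-82611 + 49452)/(-488435) = -33159*(-1/488435) = 33159/488435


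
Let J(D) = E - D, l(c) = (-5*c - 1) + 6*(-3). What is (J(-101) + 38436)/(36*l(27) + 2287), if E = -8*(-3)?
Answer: -38561/3257 ≈ -11.839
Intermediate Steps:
l(c) = -19 - 5*c (l(c) = (-1 - 5*c) - 18 = -19 - 5*c)
E = 24
J(D) = 24 - D
(J(-101) + 38436)/(36*l(27) + 2287) = ((24 - 1*(-101)) + 38436)/(36*(-19 - 5*27) + 2287) = ((24 + 101) + 38436)/(36*(-19 - 135) + 2287) = (125 + 38436)/(36*(-154) + 2287) = 38561/(-5544 + 2287) = 38561/(-3257) = 38561*(-1/3257) = -38561/3257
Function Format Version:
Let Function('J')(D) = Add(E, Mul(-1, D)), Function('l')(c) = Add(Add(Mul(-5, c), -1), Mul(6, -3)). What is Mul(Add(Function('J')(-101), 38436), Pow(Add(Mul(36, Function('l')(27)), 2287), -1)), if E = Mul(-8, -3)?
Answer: Rational(-38561, 3257) ≈ -11.839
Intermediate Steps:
Function('l')(c) = Add(-19, Mul(-5, c)) (Function('l')(c) = Add(Add(-1, Mul(-5, c)), -18) = Add(-19, Mul(-5, c)))
E = 24
Function('J')(D) = Add(24, Mul(-1, D))
Mul(Add(Function('J')(-101), 38436), Pow(Add(Mul(36, Function('l')(27)), 2287), -1)) = Mul(Add(Add(24, Mul(-1, -101)), 38436), Pow(Add(Mul(36, Add(-19, Mul(-5, 27))), 2287), -1)) = Mul(Add(Add(24, 101), 38436), Pow(Add(Mul(36, Add(-19, -135)), 2287), -1)) = Mul(Add(125, 38436), Pow(Add(Mul(36, -154), 2287), -1)) = Mul(38561, Pow(Add(-5544, 2287), -1)) = Mul(38561, Pow(-3257, -1)) = Mul(38561, Rational(-1, 3257)) = Rational(-38561, 3257)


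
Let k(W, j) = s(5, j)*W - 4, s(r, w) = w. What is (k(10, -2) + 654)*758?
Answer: 477540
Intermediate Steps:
k(W, j) = -4 + W*j (k(W, j) = j*W - 4 = W*j - 4 = -4 + W*j)
(k(10, -2) + 654)*758 = ((-4 + 10*(-2)) + 654)*758 = ((-4 - 20) + 654)*758 = (-24 + 654)*758 = 630*758 = 477540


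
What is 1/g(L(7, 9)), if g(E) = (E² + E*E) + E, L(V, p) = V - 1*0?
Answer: 1/105 ≈ 0.0095238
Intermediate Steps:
L(V, p) = V (L(V, p) = V + 0 = V)
g(E) = E + 2*E² (g(E) = (E² + E²) + E = 2*E² + E = E + 2*E²)
1/g(L(7, 9)) = 1/(7*(1 + 2*7)) = 1/(7*(1 + 14)) = 1/(7*15) = 1/105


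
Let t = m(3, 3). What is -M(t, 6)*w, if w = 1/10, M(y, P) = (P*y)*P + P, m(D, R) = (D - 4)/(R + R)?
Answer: 0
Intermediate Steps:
m(D, R) = (-4 + D)/(2*R) (m(D, R) = (-4 + D)/((2*R)) = (-4 + D)*(1/(2*R)) = (-4 + D)/(2*R))
t = -1/6 (t = (1/2)*(-4 + 3)/3 = (1/2)*(1/3)*(-1) = -1/6 ≈ -0.16667)
M(y, P) = P + y*P**2 (M(y, P) = y*P**2 + P = P + y*P**2)
w = 1/10 (w = 1*(1/10) = 1/10 ≈ 0.10000)
-M(t, 6)*w = -6*(1 + 6*(-1/6))/10 = -6*(1 - 1)/10 = -6*0/10 = -0/10 = -1*0 = 0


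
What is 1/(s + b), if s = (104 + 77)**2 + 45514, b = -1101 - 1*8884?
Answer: 1/68290 ≈ 1.4643e-5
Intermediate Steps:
b = -9985 (b = -1101 - 8884 = -9985)
s = 78275 (s = 181**2 + 45514 = 32761 + 45514 = 78275)
1/(s + b) = 1/(78275 - 9985) = 1/68290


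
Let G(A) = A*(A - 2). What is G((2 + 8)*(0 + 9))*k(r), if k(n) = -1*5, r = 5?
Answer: -39600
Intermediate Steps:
G(A) = A*(-2 + A)
k(n) = -5
G((2 + 8)*(0 + 9))*k(r) = (((2 + 8)*(0 + 9))*(-2 + (2 + 8)*(0 + 9)))*(-5) = ((10*9)*(-2 + 10*9))*(-5) = (90*(-2 + 90))*(-5) = (90*88)*(-5) = 7920*(-5) = -39600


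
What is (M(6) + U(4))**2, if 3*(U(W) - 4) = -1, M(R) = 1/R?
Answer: 529/36 ≈ 14.694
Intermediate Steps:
U(W) = 11/3 (U(W) = 4 + (1/3)*(-1) = 4 - 1/3 = 11/3)
(M(6) + U(4))**2 = (1/6 + 11/3)**2 = (23/6)**2 = 529/36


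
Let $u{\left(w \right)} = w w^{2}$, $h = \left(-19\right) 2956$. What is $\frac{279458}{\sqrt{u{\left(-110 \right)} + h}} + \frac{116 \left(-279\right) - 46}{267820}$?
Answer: $- \frac{463}{3826} - \frac{139729 i \sqrt{346791}}{346791} \approx -0.12101 - 237.28 i$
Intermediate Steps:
$h = -56164$
$u{\left(w \right)} = w^{3}$
$\frac{279458}{\sqrt{u{\left(-110 \right)} + h}} + \frac{116 \left(-279\right) - 46}{267820} = \frac{279458}{\sqrt{\left(-110\right)^{3} - 56164}} + \frac{116 \left(-279\right) - 46}{267820} = \frac{279458}{\sqrt{-1331000 - 56164}} + \left(-32364 - 46\right) \frac{1}{267820} = \frac{279458}{\sqrt{-1387164}} - \frac{463}{3826} = \frac{279458}{2 i \sqrt{346791}} - \frac{463}{3826} = 279458 \left(- \frac{i \sqrt{346791}}{693582}\right) - \frac{463}{3826} = - \frac{139729 i \sqrt{346791}}{346791} - \frac{463}{3826} = - \frac{463}{3826} - \frac{139729 i \sqrt{346791}}{346791}$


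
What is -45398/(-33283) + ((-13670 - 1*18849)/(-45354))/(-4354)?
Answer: 8963720473891/6572437810428 ≈ 1.3638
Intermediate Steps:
-45398/(-33283) + ((-13670 - 1*18849)/(-45354))/(-4354) = -45398*(-1/33283) + ((-13670 - 18849)*(-1/45354))*(-1/4354) = 45398/33283 - 32519*(-1/45354)*(-1/4354) = 45398/33283 + (32519/45354)*(-1/4354) = 45398/33283 - 32519/197471316 = 8963720473891/6572437810428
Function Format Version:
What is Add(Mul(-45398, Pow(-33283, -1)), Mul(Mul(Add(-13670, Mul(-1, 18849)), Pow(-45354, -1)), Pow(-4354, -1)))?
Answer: Rational(8963720473891, 6572437810428) ≈ 1.3638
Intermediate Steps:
Add(Mul(-45398, Pow(-33283, -1)), Mul(Mul(Add(-13670, Mul(-1, 18849)), Pow(-45354, -1)), Pow(-4354, -1))) = Add(Mul(-45398, Rational(-1, 33283)), Mul(Mul(Add(-13670, -18849), Rational(-1, 45354)), Rational(-1, 4354))) = Add(Rational(45398, 33283), Mul(Mul(-32519, Rational(-1, 45354)), Rational(-1, 4354))) = Add(Rational(45398, 33283), Mul(Rational(32519, 45354), Rational(-1, 4354))) = Add(Rational(45398, 33283), Rational(-32519, 197471316)) = Rational(8963720473891, 6572437810428)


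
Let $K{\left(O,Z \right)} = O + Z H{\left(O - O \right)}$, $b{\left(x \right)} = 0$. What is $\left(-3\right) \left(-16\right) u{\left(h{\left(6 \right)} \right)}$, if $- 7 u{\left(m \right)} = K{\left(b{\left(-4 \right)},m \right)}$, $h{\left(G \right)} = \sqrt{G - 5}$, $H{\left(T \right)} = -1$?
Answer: $\frac{48}{7} \approx 6.8571$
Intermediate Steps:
$h{\left(G \right)} = \sqrt{-5 + G}$
$K{\left(O,Z \right)} = O - Z$ ($K{\left(O,Z \right)} = O + Z \left(-1\right) = O - Z$)
$u{\left(m \right)} = \frac{m}{7}$ ($u{\left(m \right)} = - \frac{0 - m}{7} = - \frac{\left(-1\right) m}{7} = \frac{m}{7}$)
$\left(-3\right) \left(-16\right) u{\left(h{\left(6 \right)} \right)} = \left(-3\right) \left(-16\right) \frac{\sqrt{-5 + 6}}{7} = 48 \frac{\sqrt{1}}{7} = 48 \cdot \frac{1}{7} \cdot 1 = 48 \cdot \frac{1}{7} = \frac{48}{7}$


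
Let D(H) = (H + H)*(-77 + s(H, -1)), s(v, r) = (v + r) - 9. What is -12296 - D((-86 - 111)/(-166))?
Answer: -166608023/13778 ≈ -12092.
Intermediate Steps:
s(v, r) = -9 + r + v (s(v, r) = (r + v) - 9 = -9 + r + v)
D(H) = 2*H*(-87 + H) (D(H) = (H + H)*(-77 + (-9 - 1 + H)) = (2*H)*(-77 + (-10 + H)) = (2*H)*(-87 + H) = 2*H*(-87 + H))
-12296 - D((-86 - 111)/(-166)) = -12296 - 2*(-86 - 111)/(-166)*(-87 + (-86 - 111)/(-166)) = -12296 - 2*(-197*(-1/166))*(-87 - 197*(-1/166)) = -12296 - 2*197*(-87 + 197/166)/166 = -12296 - 2*197*(-14245)/(166*166) = -12296 - 1*(-2806265/13778) = -12296 + 2806265/13778 = -166608023/13778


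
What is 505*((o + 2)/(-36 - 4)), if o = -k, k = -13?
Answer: -1515/8 ≈ -189.38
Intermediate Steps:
o = 13 (o = -1*(-13) = 13)
505*((o + 2)/(-36 - 4)) = 505*((13 + 2)/(-36 - 4)) = 505*(15/(-40)) = 505*(15*(-1/40)) = 505*(-3/8) = -1515/8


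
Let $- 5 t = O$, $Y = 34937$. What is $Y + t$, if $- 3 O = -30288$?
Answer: $\frac{164589}{5} \approx 32918.0$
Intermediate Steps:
$O = 10096$ ($O = \left(- \frac{1}{3}\right) \left(-30288\right) = 10096$)
$t = - \frac{10096}{5}$ ($t = \left(- \frac{1}{5}\right) 10096 = - \frac{10096}{5} \approx -2019.2$)
$Y + t = 34937 - \frac{10096}{5} = \frac{164589}{5}$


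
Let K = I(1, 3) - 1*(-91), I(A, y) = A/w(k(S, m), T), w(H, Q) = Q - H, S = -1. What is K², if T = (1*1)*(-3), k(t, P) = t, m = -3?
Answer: 32761/4 ≈ 8190.3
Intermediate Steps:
T = -3 (T = 1*(-3) = -3)
I(A, y) = -A/2 (I(A, y) = A/(-3 - 1*(-1)) = A/(-3 + 1) = A/(-2) = A*(-½) = -A/2)
K = 181/2 (K = -½*1 - 1*(-91) = -½ + 91 = 181/2 ≈ 90.500)
K² = (181/2)² = 32761/4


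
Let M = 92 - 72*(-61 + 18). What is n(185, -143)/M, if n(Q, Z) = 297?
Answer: 297/3188 ≈ 0.093162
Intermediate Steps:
M = 3188 (M = 92 - 72*(-43) = 92 + 3096 = 3188)
n(185, -143)/M = 297/3188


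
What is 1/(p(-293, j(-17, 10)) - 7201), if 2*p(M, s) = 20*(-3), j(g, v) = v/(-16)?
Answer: -1/7231 ≈ -0.00013829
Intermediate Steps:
j(g, v) = -v/16 (j(g, v) = v*(-1/16) = -v/16)
p(M, s) = -30 (p(M, s) = (20*(-3))/2 = (1/2)*(-60) = -30)
1/(p(-293, j(-17, 10)) - 7201) = 1/(-30 - 7201) = 1/(-7231) = -1/7231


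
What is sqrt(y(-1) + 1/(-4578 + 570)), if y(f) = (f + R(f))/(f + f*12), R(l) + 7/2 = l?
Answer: sqrt(286975806)/26052 ≈ 0.65025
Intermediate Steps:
R(l) = -7/2 + l
y(f) = (-7/2 + 2*f)/(13*f) (y(f) = (f + (-7/2 + f))/(f + f*12) = (-7/2 + 2*f)/(f + 12*f) = (-7/2 + 2*f)/((13*f)) = (-7/2 + 2*f)*(1/(13*f)) = (-7/2 + 2*f)/(13*f))
sqrt(y(-1) + 1/(-4578 + 570)) = sqrt((1/26)*(-7 + 4*(-1))/(-1) + 1/(-4578 + 570)) = sqrt((1/26)*(-1)*(-7 - 4) + 1/(-4008)) = sqrt((1/26)*(-1)*(-11) - 1/4008) = sqrt(11/26 - 1/4008) = sqrt(22031/52104) = sqrt(286975806)/26052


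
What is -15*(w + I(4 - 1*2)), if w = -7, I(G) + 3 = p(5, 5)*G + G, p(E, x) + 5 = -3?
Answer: 360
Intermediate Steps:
p(E, x) = -8 (p(E, x) = -5 - 3 = -8)
I(G) = -3 - 7*G (I(G) = -3 + (-8*G + G) = -3 - 7*G)
-15*(w + I(4 - 1*2)) = -15*(-7 + (-3 - 7*(4 - 1*2))) = -15*(-7 + (-3 - 7*(4 - 2))) = -15*(-7 + (-3 - 7*2)) = -15*(-7 + (-3 - 14)) = -15*(-7 - 17) = -15*(-24) = 360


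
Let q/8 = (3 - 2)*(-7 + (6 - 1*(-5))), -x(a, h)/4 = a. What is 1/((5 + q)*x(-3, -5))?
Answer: 1/444 ≈ 0.0022523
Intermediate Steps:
x(a, h) = -4*a
q = 32 (q = 8*((3 - 2)*(-7 + (6 - 1*(-5)))) = 8*(1*(-7 + (6 + 5))) = 8*(1*(-7 + 11)) = 8*(1*4) = 8*4 = 32)
1/((5 + q)*x(-3, -5)) = 1/((5 + 32)*(-4*(-3))) = 1/(37*12) = 1/444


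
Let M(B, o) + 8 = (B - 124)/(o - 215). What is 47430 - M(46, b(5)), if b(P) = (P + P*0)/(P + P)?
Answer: 521814/11 ≈ 47438.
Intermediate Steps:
b(P) = ½ (b(P) = (P + 0)/((2*P)) = P*(1/(2*P)) = ½)
M(B, o) = -8 + (-124 + B)/(-215 + o) (M(B, o) = -8 + (B - 124)/(o - 215) = -8 + (-124 + B)/(-215 + o))
47430 - M(46, b(5)) = 47430 - (1596 + 46 - 8*½)/(-215 + ½) = 47430 - (1596 + 46 - 4)/(-429/2) = 47430 - (-2)*1638/429 = 47430 - 1*(-84/11) = 47430 + 84/11 = 521814/11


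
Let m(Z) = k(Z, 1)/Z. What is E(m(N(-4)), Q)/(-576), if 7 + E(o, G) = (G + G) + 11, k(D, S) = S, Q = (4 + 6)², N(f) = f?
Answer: -17/48 ≈ -0.35417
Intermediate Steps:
Q = 100 (Q = 10² = 100)
m(Z) = 1/Z
E(o, G) = 4 + 2*G (E(o, G) = -7 + ((G + G) + 11) = -7 + (2*G + 11) = -7 + (11 + 2*G) = 4 + 2*G)
E(m(N(-4)), Q)/(-576) = (4 + 2*100)/(-576) = (4 + 200)*(-1/576) = 204*(-1/576) = -17/48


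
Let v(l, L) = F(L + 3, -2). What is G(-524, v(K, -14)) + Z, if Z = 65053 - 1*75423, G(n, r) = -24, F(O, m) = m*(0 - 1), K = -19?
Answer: -10394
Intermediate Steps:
F(O, m) = -m (F(O, m) = m*(-1) = -m)
v(l, L) = 2 (v(l, L) = -1*(-2) = 2)
Z = -10370 (Z = 65053 - 75423 = -10370)
G(-524, v(K, -14)) + Z = -24 - 10370 = -10394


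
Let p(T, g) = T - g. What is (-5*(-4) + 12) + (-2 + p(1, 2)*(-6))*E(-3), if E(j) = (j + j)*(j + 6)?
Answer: -40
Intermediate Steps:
E(j) = 2*j*(6 + j) (E(j) = (2*j)*(6 + j) = 2*j*(6 + j))
(-5*(-4) + 12) + (-2 + p(1, 2)*(-6))*E(-3) = (-5*(-4) + 12) + (-2 + (1 - 1*2)*(-6))*(2*(-3)*(6 - 3)) = (20 + 12) + (-2 + (1 - 2)*(-6))*(2*(-3)*3) = 32 + (-2 - 1*(-6))*(-18) = 32 + (-2 + 6)*(-18) = 32 + 4*(-18) = 32 - 72 = -40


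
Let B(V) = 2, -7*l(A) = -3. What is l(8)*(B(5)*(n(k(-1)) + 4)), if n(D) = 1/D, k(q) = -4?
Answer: 45/14 ≈ 3.2143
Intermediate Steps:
l(A) = 3/7 (l(A) = -⅐*(-3) = 3/7)
l(8)*(B(5)*(n(k(-1)) + 4)) = 3*(2*(1/(-4) + 4))/7 = 3*(2*(-¼ + 4))/7 = 3*(2*(15/4))/7 = (3/7)*(15/2) = 45/14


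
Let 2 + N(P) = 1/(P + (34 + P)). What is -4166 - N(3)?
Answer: -166561/40 ≈ -4164.0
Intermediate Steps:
N(P) = -2 + 1/(34 + 2*P) (N(P) = -2 + 1/(P + (34 + P)) = -2 + 1/(34 + 2*P))
-4166 - N(3) = -4166 - (-67 - 4*3)/(2*(17 + 3)) = -4166 - (-67 - 12)/(2*20) = -4166 - (-79)/(2*20) = -4166 - 1*(-79/40) = -4166 + 79/40 = -166561/40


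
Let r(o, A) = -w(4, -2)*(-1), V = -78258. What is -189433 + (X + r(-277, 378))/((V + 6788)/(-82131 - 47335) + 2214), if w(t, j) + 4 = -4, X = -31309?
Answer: -27158118616862/143354597 ≈ -1.8945e+5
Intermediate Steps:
w(t, j) = -8 (w(t, j) = -4 - 4 = -8)
r(o, A) = -8 (r(o, A) = -1*(-8)*(-1) = 8*(-1) = -8)
-189433 + (X + r(-277, 378))/((V + 6788)/(-82131 - 47335) + 2214) = -189433 + (-31309 - 8)/((-78258 + 6788)/(-82131 - 47335) + 2214) = -189433 - 31317/(-71470/(-129466) + 2214) = -189433 - 31317/(-71470*(-1/129466) + 2214) = -189433 - 31317/(35735/64733 + 2214) = -189433 - 31317/143354597/64733 = -189433 - 31317*64733/143354597 = -189433 - 2027243361/143354597 = -27158118616862/143354597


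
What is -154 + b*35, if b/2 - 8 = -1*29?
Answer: -1624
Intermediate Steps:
b = -42 (b = 16 + 2*(-1*29) = 16 + 2*(-29) = 16 - 58 = -42)
-154 + b*35 = -154 - 42*35 = -154 - 1470 = -1624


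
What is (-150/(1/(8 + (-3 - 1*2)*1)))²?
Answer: 202500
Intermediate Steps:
(-150/(1/(8 + (-3 - 1*2)*1)))² = (-150/(1/(8 + (-3 - 2)*1)))² = (-150/(1/(8 - 5*1)))² = (-150/(1/(8 - 5)))² = (-150/(1/3))² = (-150/⅓)² = (-150*3)² = (-450)² = 202500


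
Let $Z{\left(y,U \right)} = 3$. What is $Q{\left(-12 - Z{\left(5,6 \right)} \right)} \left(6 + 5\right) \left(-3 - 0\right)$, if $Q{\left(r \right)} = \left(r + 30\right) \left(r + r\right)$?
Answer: $14850$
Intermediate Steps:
$Q{\left(r \right)} = 2 r \left(30 + r\right)$ ($Q{\left(r \right)} = \left(30 + r\right) 2 r = 2 r \left(30 + r\right)$)
$Q{\left(-12 - Z{\left(5,6 \right)} \right)} \left(6 + 5\right) \left(-3 - 0\right) = 2 \left(-12 - 3\right) \left(30 - 15\right) \left(6 + 5\right) \left(-3 - 0\right) = 2 \left(-12 - 3\right) \left(30 - 15\right) 11 \left(-3 + 0\right) = 2 \left(-15\right) \left(30 - 15\right) 11 \left(-3\right) = 2 \left(-15\right) 15 \left(-33\right) = \left(-450\right) \left(-33\right) = 14850$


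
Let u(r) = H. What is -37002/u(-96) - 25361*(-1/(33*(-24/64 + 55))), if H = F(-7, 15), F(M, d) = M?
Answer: 76432294/14421 ≈ 5300.1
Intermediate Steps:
H = -7
u(r) = -7
-37002/u(-96) - 25361*(-1/(33*(-24/64 + 55))) = -37002/(-7) - 25361*(-1/(33*(-24/64 + 55))) = -37002*(-⅐) - 25361*(-1/(33*(-24*1/64 + 55))) = 5286 - 25361*(-1/(33*(-3/8 + 55))) = 5286 - 25361/((-33*437/8)) = 5286 - 25361/(-14421/8) = 5286 - 25361*(-8/14421) = 5286 + 202888/14421 = 76432294/14421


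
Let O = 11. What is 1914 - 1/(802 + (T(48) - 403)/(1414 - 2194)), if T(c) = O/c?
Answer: 57508414242/30046213 ≈ 1914.0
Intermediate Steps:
T(c) = 11/c
1914 - 1/(802 + (T(48) - 403)/(1414 - 2194)) = 1914 - 1/(802 + (11/48 - 403)/(1414 - 2194)) = 1914 - 1/(802 + (11*(1/48) - 403)/(-780)) = 1914 - 1/(802 + (11/48 - 403)*(-1/780)) = 1914 - 1/(802 - 19333/48*(-1/780)) = 1914 - 1/(802 + 19333/37440) = 1914 - 1/30046213/37440 = 1914 - 1*37440/30046213 = 1914 - 37440/30046213 = 57508414242/30046213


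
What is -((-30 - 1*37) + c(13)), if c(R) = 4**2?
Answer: 51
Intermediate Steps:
c(R) = 16
-((-30 - 1*37) + c(13)) = -((-30 - 1*37) + 16) = -((-30 - 37) + 16) = -(-67 + 16) = -1*(-51) = 51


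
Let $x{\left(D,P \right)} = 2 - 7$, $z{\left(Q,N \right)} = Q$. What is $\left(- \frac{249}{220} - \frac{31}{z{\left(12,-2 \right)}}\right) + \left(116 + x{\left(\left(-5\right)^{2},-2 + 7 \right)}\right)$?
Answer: $\frac{17702}{165} \approx 107.28$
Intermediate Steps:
$x{\left(D,P \right)} = -5$ ($x{\left(D,P \right)} = 2 - 7 = -5$)
$\left(- \frac{249}{220} - \frac{31}{z{\left(12,-2 \right)}}\right) + \left(116 + x{\left(\left(-5\right)^{2},-2 + 7 \right)}\right) = \left(- \frac{249}{220} - \frac{31}{12}\right) + \left(116 - 5\right) = \left(\left(-249\right) \frac{1}{220} - \frac{31}{12}\right) + 111 = \left(- \frac{249}{220} - \frac{31}{12}\right) + 111 = - \frac{613}{165} + 111 = \frac{17702}{165}$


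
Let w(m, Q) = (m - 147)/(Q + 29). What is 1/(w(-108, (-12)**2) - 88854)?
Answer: -173/15371997 ≈ -1.1254e-5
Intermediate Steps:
w(m, Q) = (-147 + m)/(29 + Q)
1/(w(-108, (-12)**2) - 88854) = 1/((-147 - 108)/(29 + (-12)**2) - 88854) = 1/(-255/(29 + 144) - 88854) = 1/(-255/173 - 88854) = 1/(-15371997/173) = -173/15371997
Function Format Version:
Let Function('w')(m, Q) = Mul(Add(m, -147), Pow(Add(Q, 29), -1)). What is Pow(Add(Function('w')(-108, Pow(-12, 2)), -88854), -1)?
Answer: Rational(-173, 15371997) ≈ -1.1254e-5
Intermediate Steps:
Function('w')(m, Q) = Mul(Pow(Add(29, Q), -1), Add(-147, m)) (Function('w')(m, Q) = Mul(Add(-147, m), Pow(Add(29, Q), -1)) = Mul(Pow(Add(29, Q), -1), Add(-147, m)))
Pow(Add(Function('w')(-108, Pow(-12, 2)), -88854), -1) = Pow(Add(Mul(Pow(Add(29, Pow(-12, 2)), -1), Add(-147, -108)), -88854), -1) = Pow(Add(Mul(Pow(Add(29, 144), -1), -255), -88854), -1) = Pow(Add(Mul(Pow(173, -1), -255), -88854), -1) = Pow(Add(Mul(Rational(1, 173), -255), -88854), -1) = Pow(Add(Rational(-255, 173), -88854), -1) = Pow(Rational(-15371997, 173), -1) = Rational(-173, 15371997)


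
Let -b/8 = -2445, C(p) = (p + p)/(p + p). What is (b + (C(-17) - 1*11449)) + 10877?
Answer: 18989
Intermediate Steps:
C(p) = 1 (C(p) = (2*p)/((2*p)) = (2*p)*(1/(2*p)) = 1)
b = 19560 (b = -8*(-2445) = 19560)
(b + (C(-17) - 1*11449)) + 10877 = (19560 + (1 - 1*11449)) + 10877 = (19560 + (1 - 11449)) + 10877 = (19560 - 11448) + 10877 = 8112 + 10877 = 18989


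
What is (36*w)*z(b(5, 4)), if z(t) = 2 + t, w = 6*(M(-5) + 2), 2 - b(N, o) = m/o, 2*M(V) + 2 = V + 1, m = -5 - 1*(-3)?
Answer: -972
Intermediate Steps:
m = -2 (m = -5 + 3 = -2)
M(V) = -1/2 + V/2 (M(V) = -1 + (V + 1)/2 = -1 + (1 + V)/2 = -1 + (1/2 + V/2) = -1/2 + V/2)
b(N, o) = 2 + 2/o (b(N, o) = 2 - (-2)/o = 2 + 2/o)
w = -6 (w = 6*((-1/2 + (1/2)*(-5)) + 2) = 6*((-1/2 - 5/2) + 2) = 6*(-3 + 2) = 6*(-1) = -6)
(36*w)*z(b(5, 4)) = (36*(-6))*(2 + (2 + 2/4)) = -216*(2 + (2 + 2*(1/4))) = -216*(2 + (2 + 1/2)) = -216*(2 + 5/2) = -216*9/2 = -972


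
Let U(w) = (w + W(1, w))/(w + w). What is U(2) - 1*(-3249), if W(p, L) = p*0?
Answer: 6499/2 ≈ 3249.5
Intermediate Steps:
W(p, L) = 0
U(w) = 1/2 (U(w) = (w + 0)/(w + w) = w/((2*w)) = w*(1/(2*w)) = 1/2)
U(2) - 1*(-3249) = 1/2 - 1*(-3249) = 1/2 + 3249 = 6499/2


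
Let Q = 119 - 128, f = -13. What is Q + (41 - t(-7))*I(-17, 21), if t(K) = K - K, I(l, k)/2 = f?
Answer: -1075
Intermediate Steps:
Q = -9
I(l, k) = -26 (I(l, k) = 2*(-13) = -26)
t(K) = 0
Q + (41 - t(-7))*I(-17, 21) = -9 + (41 - 1*0)*(-26) = -9 + (41 + 0)*(-26) = -9 + 41*(-26) = -9 - 1066 = -1075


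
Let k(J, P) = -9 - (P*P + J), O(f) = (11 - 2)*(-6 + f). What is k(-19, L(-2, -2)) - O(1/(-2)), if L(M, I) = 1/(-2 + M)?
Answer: 1095/16 ≈ 68.438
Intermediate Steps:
O(f) = -54 + 9*f (O(f) = 9*(-6 + f) = -54 + 9*f)
k(J, P) = -9 - J - P² (k(J, P) = -9 - (P² + J) = -9 - (J + P²) = -9 + (-J - P²) = -9 - J - P²)
k(-19, L(-2, -2)) - O(1/(-2)) = (-9 - 1*(-19) - (1/(-2 - 2))²) - (-54 + 9/(-2)) = (-9 + 19 - (1/(-4))²) - (-54 + 9*(-½)) = (-9 + 19 - (-¼)²) - (-54 - 9/2) = (-9 + 19 - 1*1/16) - 1*(-117/2) = (-9 + 19 - 1/16) + 117/2 = 159/16 + 117/2 = 1095/16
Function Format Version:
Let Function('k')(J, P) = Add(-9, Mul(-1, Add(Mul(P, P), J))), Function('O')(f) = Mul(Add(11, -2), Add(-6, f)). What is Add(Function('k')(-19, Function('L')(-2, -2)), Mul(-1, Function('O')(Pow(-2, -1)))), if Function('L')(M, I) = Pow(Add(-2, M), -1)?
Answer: Rational(1095, 16) ≈ 68.438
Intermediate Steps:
Function('O')(f) = Add(-54, Mul(9, f)) (Function('O')(f) = Mul(9, Add(-6, f)) = Add(-54, Mul(9, f)))
Function('k')(J, P) = Add(-9, Mul(-1, J), Mul(-1, Pow(P, 2))) (Function('k')(J, P) = Add(-9, Mul(-1, Add(Pow(P, 2), J))) = Add(-9, Mul(-1, Add(J, Pow(P, 2)))) = Add(-9, Add(Mul(-1, J), Mul(-1, Pow(P, 2)))) = Add(-9, Mul(-1, J), Mul(-1, Pow(P, 2))))
Add(Function('k')(-19, Function('L')(-2, -2)), Mul(-1, Function('O')(Pow(-2, -1)))) = Add(Add(-9, Mul(-1, -19), Mul(-1, Pow(Pow(Add(-2, -2), -1), 2))), Mul(-1, Add(-54, Mul(9, Pow(-2, -1))))) = Add(Add(-9, 19, Mul(-1, Pow(Pow(-4, -1), 2))), Mul(-1, Add(-54, Mul(9, Rational(-1, 2))))) = Add(Add(-9, 19, Mul(-1, Pow(Rational(-1, 4), 2))), Mul(-1, Add(-54, Rational(-9, 2)))) = Add(Add(-9, 19, Mul(-1, Rational(1, 16))), Mul(-1, Rational(-117, 2))) = Add(Add(-9, 19, Rational(-1, 16)), Rational(117, 2)) = Add(Rational(159, 16), Rational(117, 2)) = Rational(1095, 16)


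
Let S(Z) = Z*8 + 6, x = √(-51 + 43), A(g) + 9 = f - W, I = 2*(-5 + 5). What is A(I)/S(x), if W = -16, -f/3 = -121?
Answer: 555/137 - 1480*I*√2/137 ≈ 4.0511 - 15.278*I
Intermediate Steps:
f = 363 (f = -3*(-121) = 363)
I = 0 (I = 2*0 = 0)
A(g) = 370 (A(g) = -9 + (363 - 1*(-16)) = -9 + (363 + 16) = -9 + 379 = 370)
x = 2*I*√2 (x = √(-8) = 2*I*√2 ≈ 2.8284*I)
S(Z) = 6 + 8*Z (S(Z) = 8*Z + 6 = 6 + 8*Z)
A(I)/S(x) = 370/(6 + 8*(2*I*√2)) = 370/(6 + 16*I*√2)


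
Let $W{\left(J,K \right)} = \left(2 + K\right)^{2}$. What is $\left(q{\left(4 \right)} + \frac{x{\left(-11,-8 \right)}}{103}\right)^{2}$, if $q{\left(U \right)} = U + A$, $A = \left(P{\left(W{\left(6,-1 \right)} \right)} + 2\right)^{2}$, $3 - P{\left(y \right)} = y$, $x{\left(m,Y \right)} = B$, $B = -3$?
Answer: $\frac{4231249}{10609} \approx 398.84$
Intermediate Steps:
$x{\left(m,Y \right)} = -3$
$P{\left(y \right)} = 3 - y$
$A = 16$ ($A = \left(\left(3 - \left(2 - 1\right)^{2}\right) + 2\right)^{2} = \left(\left(3 - 1^{2}\right) + 2\right)^{2} = \left(\left(3 - 1\right) + 2\right)^{2} = \left(2 + 2\right)^{2} = 4^{2} = 16$)
$q{\left(U \right)} = 16 + U$ ($q{\left(U \right)} = U + 16 = 16 + U$)
$\left(q{\left(4 \right)} + \frac{x{\left(-11,-8 \right)}}{103}\right)^{2} = \left(\left(16 + 4\right) - \frac{3}{103}\right)^{2} = \left(20 - \frac{3}{103}\right)^{2} = \left(\frac{2057}{103}\right)^{2} = \frac{4231249}{10609}$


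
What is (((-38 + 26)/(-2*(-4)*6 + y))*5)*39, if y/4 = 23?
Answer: -117/7 ≈ -16.714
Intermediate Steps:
y = 92 (y = 4*23 = 92)
(((-38 + 26)/(-2*(-4)*6 + y))*5)*39 = (((-38 + 26)/(-2*(-4)*6 + 92))*5)*39 = (-12/(8*6 + 92)*5)*39 = (-12/(48 + 92)*5)*39 = (-12/140*5)*39 = (-12*1/140*5)*39 = -3/35*5*39 = -3/7*39 = -117/7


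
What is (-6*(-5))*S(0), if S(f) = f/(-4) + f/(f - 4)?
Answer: 0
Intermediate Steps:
S(f) = -f/4 + f/(-4 + f) (S(f) = f*(-¼) + f/(-4 + f) = -f/4 + f/(-4 + f))
(-6*(-5))*S(0) = (-6*(-5))*((¼)*0*(8 - 1*0)/(-4 + 0)) = 30*((¼)*0*(8 + 0)/(-4)) = 30*((¼)*0*(-¼)*8) = 30*0 = 0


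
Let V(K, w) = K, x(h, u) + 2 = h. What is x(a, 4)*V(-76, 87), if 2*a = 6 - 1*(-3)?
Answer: -190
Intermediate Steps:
a = 9/2 (a = (6 - 1*(-3))/2 = (6 + 3)/2 = (½)*9 = 9/2 ≈ 4.5000)
x(h, u) = -2 + h
x(a, 4)*V(-76, 87) = (-2 + 9/2)*(-76) = (5/2)*(-76) = -190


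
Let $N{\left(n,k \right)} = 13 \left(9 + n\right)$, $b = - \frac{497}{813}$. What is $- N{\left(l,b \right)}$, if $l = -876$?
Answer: $11271$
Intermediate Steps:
$b = - \frac{497}{813}$ ($b = \left(-497\right) \frac{1}{813} = - \frac{497}{813} \approx -0.61132$)
$N{\left(n,k \right)} = 117 + 13 n$
$- N{\left(l,b \right)} = - (117 + 13 \left(-876\right)) = - (117 - 11388) = \left(-1\right) \left(-11271\right) = 11271$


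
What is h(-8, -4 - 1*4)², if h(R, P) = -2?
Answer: 4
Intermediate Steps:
h(-8, -4 - 1*4)² = (-2)² = 4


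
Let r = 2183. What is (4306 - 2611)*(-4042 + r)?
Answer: -3151005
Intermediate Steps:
(4306 - 2611)*(-4042 + r) = (4306 - 2611)*(-4042 + 2183) = 1695*(-1859) = -3151005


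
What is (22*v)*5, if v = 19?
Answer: 2090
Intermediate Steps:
(22*v)*5 = (22*19)*5 = 418*5 = 2090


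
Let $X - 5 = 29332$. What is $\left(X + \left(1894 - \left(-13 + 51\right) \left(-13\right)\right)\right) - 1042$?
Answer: $30683$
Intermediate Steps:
$X = 29337$ ($X = 5 + 29332 = 29337$)
$\left(X + \left(1894 - \left(-13 + 51\right) \left(-13\right)\right)\right) - 1042 = \left(29337 + \left(1894 - \left(-13 + 51\right) \left(-13\right)\right)\right) - 1042 = \left(29337 + \left(1894 - 38 \left(-13\right)\right)\right) - 1042 = \left(29337 + \left(1894 - -494\right)\right) - 1042 = \left(29337 + \left(1894 + 494\right)\right) - 1042 = \left(29337 + 2388\right) - 1042 = 31725 - 1042 = 30683$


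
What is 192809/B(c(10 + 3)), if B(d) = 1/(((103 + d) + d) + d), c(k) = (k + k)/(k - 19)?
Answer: 17352810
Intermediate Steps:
c(k) = 2*k/(-19 + k) (c(k) = (2*k)/(-19 + k) = 2*k/(-19 + k))
B(d) = 1/(103 + 3*d) (B(d) = 1/((103 + 2*d) + d) = 1/(103 + 3*d))
192809/B(c(10 + 3)) = 192809/(1/(103 + 3*(2*(10 + 3)/(-19 + (10 + 3))))) = 192809/(1/(103 + 3*(2*13/(-19 + 13)))) = 192809/(1/(103 + 3*(2*13/(-6)))) = 192809/(1/(103 + 3*(2*13*(-⅙)))) = 192809/(1/(103 + 3*(-13/3))) = 192809/(1/(103 - 13)) = 192809/(1/90) = 192809*90 = 17352810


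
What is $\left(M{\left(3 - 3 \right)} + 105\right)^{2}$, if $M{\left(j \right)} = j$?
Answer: $11025$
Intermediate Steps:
$\left(M{\left(3 - 3 \right)} + 105\right)^{2} = \left(\left(3 - 3\right) + 105\right)^{2} = \left(0 + 105\right)^{2} = 105^{2} = 11025$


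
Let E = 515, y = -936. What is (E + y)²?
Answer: 177241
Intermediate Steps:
(E + y)² = (515 - 936)² = (-421)² = 177241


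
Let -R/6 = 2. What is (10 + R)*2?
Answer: -4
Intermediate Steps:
R = -12 (R = -6*2 = -12)
(10 + R)*2 = (10 - 12)*2 = -2*2 = -4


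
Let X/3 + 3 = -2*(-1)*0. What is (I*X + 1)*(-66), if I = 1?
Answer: 528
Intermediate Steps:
X = -9 (X = -9 + 3*(-2*(-1)*0) = -9 + 3*(2*0) = -9 + 3*0 = -9 + 0 = -9)
(I*X + 1)*(-66) = (1*(-9) + 1)*(-66) = (-9 + 1)*(-66) = -8*(-66) = 528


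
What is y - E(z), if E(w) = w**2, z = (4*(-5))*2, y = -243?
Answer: -1843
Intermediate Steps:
z = -40 (z = -20*2 = -40)
y - E(z) = -243 - 1*(-40)**2 = -243 - 1*1600 = -243 - 1600 = -1843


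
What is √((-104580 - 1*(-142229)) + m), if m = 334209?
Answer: √371858 ≈ 609.80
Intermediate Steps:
√((-104580 - 1*(-142229)) + m) = √((-104580 - 1*(-142229)) + 334209) = √((-104580 + 142229) + 334209) = √(37649 + 334209) = √371858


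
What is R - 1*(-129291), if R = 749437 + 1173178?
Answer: 2051906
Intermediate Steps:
R = 1922615
R - 1*(-129291) = 1922615 - 1*(-129291) = 1922615 + 129291 = 2051906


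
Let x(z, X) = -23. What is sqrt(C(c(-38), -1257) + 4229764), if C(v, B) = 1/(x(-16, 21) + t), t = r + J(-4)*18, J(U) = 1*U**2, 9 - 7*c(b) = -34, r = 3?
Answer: sqrt(75949642451)/134 ≈ 2056.6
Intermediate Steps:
c(b) = 43/7 (c(b) = 9/7 - 1/7*(-34) = 9/7 + 34/7 = 43/7)
J(U) = U**2
t = 291 (t = 3 + (-4)**2*18 = 3 + 16*18 = 3 + 288 = 291)
C(v, B) = 1/268 (C(v, B) = 1/(-23 + 291) = 1/268)
sqrt(C(c(-38), -1257) + 4229764) = sqrt(1/268 + 4229764) = sqrt(1133576753/268) = sqrt(75949642451)/134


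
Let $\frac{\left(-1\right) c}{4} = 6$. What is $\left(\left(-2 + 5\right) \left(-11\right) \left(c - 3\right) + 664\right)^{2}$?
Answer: $2418025$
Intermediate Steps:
$c = -24$ ($c = \left(-4\right) 6 = -24$)
$\left(\left(-2 + 5\right) \left(-11\right) \left(c - 3\right) + 664\right)^{2} = \left(\left(-2 + 5\right) \left(-11\right) \left(-24 - 3\right) + 664\right)^{2} = \left(3 \left(-11\right) \left(-24 - 3\right) + 664\right)^{2} = \left(\left(-33\right) \left(-27\right) + 664\right)^{2} = \left(891 + 664\right)^{2} = 1555^{2} = 2418025$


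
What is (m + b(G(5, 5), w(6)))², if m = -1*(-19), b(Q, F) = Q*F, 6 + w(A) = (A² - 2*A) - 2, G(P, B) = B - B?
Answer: 361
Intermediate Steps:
G(P, B) = 0
w(A) = -8 + A² - 2*A (w(A) = -6 + ((A² - 2*A) - 2) = -6 + (-2 + A² - 2*A) = -8 + A² - 2*A)
b(Q, F) = F*Q
m = 19
(m + b(G(5, 5), w(6)))² = (19 + (-8 + 6² - 2*6)*0)² = (19 + (-8 + 36 - 12)*0)² = (19 + 16*0)² = (19 + 0)² = 19² = 361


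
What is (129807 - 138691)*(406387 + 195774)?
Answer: -5349598324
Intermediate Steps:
(129807 - 138691)*(406387 + 195774) = -8884*602161 = -5349598324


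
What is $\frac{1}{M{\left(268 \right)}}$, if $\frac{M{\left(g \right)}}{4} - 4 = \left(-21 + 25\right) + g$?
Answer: $\frac{1}{1104} \approx 0.0009058$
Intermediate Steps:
$M{\left(g \right)} = 32 + 4 g$ ($M{\left(g \right)} = 16 + 4 \left(\left(-21 + 25\right) + g\right) = 16 + 4 \left(4 + g\right) = 16 + \left(16 + 4 g\right) = 32 + 4 g$)
$\frac{1}{M{\left(268 \right)}} = \frac{1}{32 + 4 \cdot 268} = \frac{1}{32 + 1072} = \frac{1}{1104}$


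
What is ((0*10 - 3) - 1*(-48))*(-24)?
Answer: -1080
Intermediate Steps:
((0*10 - 3) - 1*(-48))*(-24) = ((0 - 3) + 48)*(-24) = (-3 + 48)*(-24) = 45*(-24) = -1080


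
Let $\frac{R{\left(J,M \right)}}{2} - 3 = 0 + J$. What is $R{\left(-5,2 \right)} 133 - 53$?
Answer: $-585$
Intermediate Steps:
$R{\left(J,M \right)} = 6 + 2 J$ ($R{\left(J,M \right)} = 6 + 2 \left(0 + J\right) = 6 + 2 J$)
$R{\left(-5,2 \right)} 133 - 53 = \left(6 + 2 \left(-5\right)\right) 133 - 53 = \left(6 - 10\right) 133 - 53 = \left(-4\right) 133 - 53 = -532 - 53 = -585$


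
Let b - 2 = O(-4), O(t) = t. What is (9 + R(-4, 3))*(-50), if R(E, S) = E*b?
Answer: -850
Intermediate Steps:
b = -2 (b = 2 - 4 = -2)
R(E, S) = -2*E (R(E, S) = E*(-2) = -2*E)
(9 + R(-4, 3))*(-50) = (9 - 2*(-4))*(-50) = (9 + 8)*(-50) = 17*(-50) = -850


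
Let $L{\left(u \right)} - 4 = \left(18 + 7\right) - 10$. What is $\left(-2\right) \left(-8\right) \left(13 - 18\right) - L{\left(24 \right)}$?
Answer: $-99$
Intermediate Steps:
$L{\left(u \right)} = 19$ ($L{\left(u \right)} = 4 + \left(\left(18 + 7\right) - 10\right) = 4 + \left(25 - 10\right) = 4 + 15 = 19$)
$\left(-2\right) \left(-8\right) \left(13 - 18\right) - L{\left(24 \right)} = \left(-2\right) \left(-8\right) \left(13 - 18\right) - 19 = 16 \left(-5\right) - 19 = -80 - 19 = -99$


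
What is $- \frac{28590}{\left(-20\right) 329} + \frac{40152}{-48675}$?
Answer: $\frac{37580603}{10676050} \approx 3.5201$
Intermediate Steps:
$- \frac{28590}{\left(-20\right) 329} + \frac{40152}{-48675} = - \frac{28590}{-6580} + 40152 \left(- \frac{1}{48675}\right) = \left(-28590\right) \left(- \frac{1}{6580}\right) - \frac{13384}{16225} = \frac{2859}{658} - \frac{13384}{16225} = \frac{37580603}{10676050}$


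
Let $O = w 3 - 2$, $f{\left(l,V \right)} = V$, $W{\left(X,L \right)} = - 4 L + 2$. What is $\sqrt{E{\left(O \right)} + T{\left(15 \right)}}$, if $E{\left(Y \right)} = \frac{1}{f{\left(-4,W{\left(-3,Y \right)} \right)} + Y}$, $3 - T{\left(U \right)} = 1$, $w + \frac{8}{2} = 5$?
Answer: $1$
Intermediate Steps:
$w = 1$ ($w = -4 + 5 = 1$)
$W{\left(X,L \right)} = 2 - 4 L$
$T{\left(U \right)} = 2$ ($T{\left(U \right)} = 3 - 1 = 2$)
$O = 1$ ($O = 1 \cdot 3 - 2 = 3 - 2 = 1$)
$E{\left(Y \right)} = \frac{1}{2 - 3 Y}$ ($E{\left(Y \right)} = \frac{1}{\left(2 - 4 Y\right) + Y} = \frac{1}{2 - 3 Y}$)
$\sqrt{E{\left(O \right)} + T{\left(15 \right)}} = \sqrt{- \frac{1}{-2 + 3 \cdot 1} + 2} = \sqrt{- \frac{1}{-2 + 3} + 2} = \sqrt{- 1^{-1} + 2} = \sqrt{\left(-1\right) 1 + 2} = \sqrt{-1 + 2} = \sqrt{1} = 1$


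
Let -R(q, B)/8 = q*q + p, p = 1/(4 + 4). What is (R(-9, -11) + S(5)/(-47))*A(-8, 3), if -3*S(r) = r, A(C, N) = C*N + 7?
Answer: 1555568/141 ≈ 11032.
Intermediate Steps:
p = 1/8 ≈ 0.12500
A(C, N) = 7 + C*N
R(q, B) = -1 - 8*q**2 (R(q, B) = -8*(q*q + 1/8) = -8*(q**2 + 1/8) = -8*(1/8 + q**2) = -1 - 8*q**2)
S(r) = -r/3
(R(-9, -11) + S(5)/(-47))*A(-8, 3) = ((-1 - 8*(-9)**2) - 1/3*5/(-47))*(7 - 8*3) = ((-1 - 8*81) - 5/3*(-1/47))*(7 - 24) = ((-1 - 648) + 5/141)*(-17) = (-649 + 5/141)*(-17) = -91504/141*(-17) = 1555568/141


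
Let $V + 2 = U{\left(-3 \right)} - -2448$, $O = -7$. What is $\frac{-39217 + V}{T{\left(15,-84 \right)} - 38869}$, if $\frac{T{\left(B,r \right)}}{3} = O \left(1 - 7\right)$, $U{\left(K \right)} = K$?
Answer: $\frac{36774}{38743} \approx 0.94918$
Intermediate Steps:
$T{\left(B,r \right)} = 126$ ($T{\left(B,r \right)} = 3 \left(- 7 \left(1 - 7\right)\right) = 3 \left(\left(-7\right) \left(-6\right)\right) = 3 \cdot 42 = 126$)
$V = 2443$ ($V = -2 - -2445 = -2 + \left(-3 + 2448\right) = -2 + 2445 = 2443$)
$\frac{-39217 + V}{T{\left(15,-84 \right)} - 38869} = \frac{-39217 + 2443}{126 - 38869} = - \frac{36774}{-38743} = \left(-36774\right) \left(- \frac{1}{38743}\right) = \frac{36774}{38743}$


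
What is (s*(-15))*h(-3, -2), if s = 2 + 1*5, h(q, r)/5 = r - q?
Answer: -525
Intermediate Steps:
h(q, r) = -5*q + 5*r (h(q, r) = 5*(r - q) = -5*q + 5*r)
s = 7 (s = 2 + 5 = 7)
(s*(-15))*h(-3, -2) = (7*(-15))*(-5*(-3) + 5*(-2)) = -105*(15 - 10) = -105*5 = -525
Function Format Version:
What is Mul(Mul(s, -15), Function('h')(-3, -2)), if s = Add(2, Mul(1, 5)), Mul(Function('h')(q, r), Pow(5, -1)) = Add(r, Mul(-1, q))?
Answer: -525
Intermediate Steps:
Function('h')(q, r) = Add(Mul(-5, q), Mul(5, r)) (Function('h')(q, r) = Mul(5, Add(r, Mul(-1, q))) = Add(Mul(-5, q), Mul(5, r)))
s = 7 (s = Add(2, 5) = 7)
Mul(Mul(s, -15), Function('h')(-3, -2)) = Mul(Mul(7, -15), Add(Mul(-5, -3), Mul(5, -2))) = Mul(-105, Add(15, -10)) = Mul(-105, 5) = -525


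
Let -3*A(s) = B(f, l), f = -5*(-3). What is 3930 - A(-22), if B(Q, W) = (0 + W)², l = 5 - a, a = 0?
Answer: 11815/3 ≈ 3938.3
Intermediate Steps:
f = 15
l = 5 (l = 5 - 1*0 = 5 + 0 = 5)
B(Q, W) = W²
A(s) = -25/3 (A(s) = -⅓*5² = -⅓*25 = -25/3)
3930 - A(-22) = 3930 - 1*(-25/3) = 3930 + 25/3 = 11815/3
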